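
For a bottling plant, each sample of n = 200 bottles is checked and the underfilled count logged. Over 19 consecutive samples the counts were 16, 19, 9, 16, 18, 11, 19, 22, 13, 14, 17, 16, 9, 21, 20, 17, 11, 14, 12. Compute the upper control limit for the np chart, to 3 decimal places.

26.809

p̄ = Σdᵢ / (k·n) = 294 / (19 × 200) = 0.07737
UCL = np̄ + 3·√(np̄(1−p̄)) = 15.4737 + 3 × √(15.4737×0.92263) = 15.4737 + 3 × 3.7784 = 26.8090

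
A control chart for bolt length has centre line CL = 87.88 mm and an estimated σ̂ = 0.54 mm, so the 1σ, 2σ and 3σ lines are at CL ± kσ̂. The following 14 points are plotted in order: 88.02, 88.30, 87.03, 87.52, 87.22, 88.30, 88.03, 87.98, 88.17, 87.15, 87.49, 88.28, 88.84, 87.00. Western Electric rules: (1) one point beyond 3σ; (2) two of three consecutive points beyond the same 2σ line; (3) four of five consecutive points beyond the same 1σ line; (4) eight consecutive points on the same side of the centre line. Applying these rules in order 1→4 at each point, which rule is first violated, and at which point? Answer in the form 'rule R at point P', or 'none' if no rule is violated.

Zone of each point (C = within 1σ̂, B = 1σ̂–2σ̂, A = 2σ̂–3σ̂, * = beyond 3σ̂; sign = side of CL): 1:+C, 2:+C, 3:-B, 4:-C, 5:-B, 6:+C, 7:+C, 8:+C, 9:+C, 10:-B, 11:-C, 12:+C, 13:+B, 14:-B
No rule fires across all 14 points.

none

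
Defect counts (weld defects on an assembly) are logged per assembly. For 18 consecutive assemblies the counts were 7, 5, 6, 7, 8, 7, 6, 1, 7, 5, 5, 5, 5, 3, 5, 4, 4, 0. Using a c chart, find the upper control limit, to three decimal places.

11.708

c̄ = (7 + 5 + 6 + 7 + 8 + 7 + 6 + 1 + 7 + 5 + 5 + 5 + 5 + 3 + 5 + 4 + 4 + 0) / 18 = 90 / 18 = 5.0000
UCL = c̄ + 3√c̄ = 5.0000 + 3 × √5.0000 = 5.0000 + 3 × 2.2361 = 11.7082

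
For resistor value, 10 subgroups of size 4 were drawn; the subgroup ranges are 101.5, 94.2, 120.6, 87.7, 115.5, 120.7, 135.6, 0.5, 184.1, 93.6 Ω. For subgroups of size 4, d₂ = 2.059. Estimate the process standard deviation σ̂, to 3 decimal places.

R̄ = (101.5 + 94.2 + 120.6 + 87.7 + 115.5 + 120.7 + 135.6 + 0.5 + 184.1 + 93.6) / 10 = 105.4000
σ̂ = R̄ / d₂ = 105.4000 / 2.059 = 51.1899

51.190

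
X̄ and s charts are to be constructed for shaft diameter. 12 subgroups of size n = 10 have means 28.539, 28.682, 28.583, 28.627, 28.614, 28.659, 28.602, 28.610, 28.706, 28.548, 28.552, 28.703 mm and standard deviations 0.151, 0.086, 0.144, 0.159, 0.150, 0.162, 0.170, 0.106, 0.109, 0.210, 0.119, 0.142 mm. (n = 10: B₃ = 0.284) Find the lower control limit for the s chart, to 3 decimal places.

s̄ = (0.151 + 0.086 + 0.144 + 0.159 + 0.150 + 0.162 + 0.170 + 0.106 + 0.109 + 0.210 + 0.119 + 0.142) / 12 = 0.1423
LCL_s = B₃·s̄ = 0.284 × 0.1423 = 0.0404

0.040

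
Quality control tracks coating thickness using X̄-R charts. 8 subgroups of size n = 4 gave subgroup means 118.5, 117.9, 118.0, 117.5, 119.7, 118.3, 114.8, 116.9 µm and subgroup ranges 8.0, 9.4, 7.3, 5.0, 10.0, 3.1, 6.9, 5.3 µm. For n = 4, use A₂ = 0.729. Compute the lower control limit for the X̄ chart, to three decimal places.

X̄̄ = (118.5 + 117.9 + 118.0 + 117.5 + 119.7 + 118.3 + 114.8 + 116.9) / 8 = 941.6000 / 8 = 117.7000
R̄ = (8.0 + 9.4 + 7.3 + 5.0 + 10.0 + 3.1 + 6.9 + 5.3) / 8 = 55.0000 / 8 = 6.8750
LCL = X̄̄ − A₂·R̄ = 117.7000 − 0.729 × 6.8750 = 112.6881

112.688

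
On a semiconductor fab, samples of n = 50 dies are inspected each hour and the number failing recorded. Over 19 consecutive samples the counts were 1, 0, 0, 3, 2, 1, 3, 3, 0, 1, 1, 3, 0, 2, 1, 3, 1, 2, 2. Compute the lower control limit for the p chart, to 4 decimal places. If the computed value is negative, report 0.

p̄ = Σdᵢ / (k·n) = 29 / (19 × 50) = 0.03053
LCL = p̄ − 3·√(p̄(1−p̄)/n) = 0.03053 − 3 × 0.02433 = -0.04246 → 0 (negative, so LCL = 0)

0.0000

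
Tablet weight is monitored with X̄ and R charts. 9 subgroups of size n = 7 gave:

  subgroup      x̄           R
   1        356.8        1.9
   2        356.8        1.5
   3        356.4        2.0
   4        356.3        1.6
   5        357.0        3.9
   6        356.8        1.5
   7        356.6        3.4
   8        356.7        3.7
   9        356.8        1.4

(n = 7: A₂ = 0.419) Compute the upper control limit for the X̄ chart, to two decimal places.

X̄̄ = (356.8 + 356.8 + 356.4 + 356.3 + 357.0 + 356.8 + 356.6 + 356.7 + 356.8) / 9 = 3210.2000 / 9 = 356.6889
R̄ = (1.9 + 1.5 + 2.0 + 1.6 + 3.9 + 1.5 + 3.4 + 3.7 + 1.4) / 9 = 20.9000 / 9 = 2.3222
UCL = X̄̄ + A₂·R̄ = 356.6889 + 0.419 × 2.3222 = 357.6619

357.66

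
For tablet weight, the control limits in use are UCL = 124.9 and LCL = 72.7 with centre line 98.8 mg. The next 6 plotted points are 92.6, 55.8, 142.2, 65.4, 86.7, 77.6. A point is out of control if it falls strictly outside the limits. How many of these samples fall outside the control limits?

3

Compare each point to [72.7, 124.9]: sample 2 = 55.8 < LCL; sample 3 = 142.2 > UCL; sample 4 = 65.4 < LCL.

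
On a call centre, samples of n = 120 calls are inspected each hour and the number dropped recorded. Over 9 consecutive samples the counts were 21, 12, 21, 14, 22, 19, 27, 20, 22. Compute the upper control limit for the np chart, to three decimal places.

p̄ = Σdᵢ / (k·n) = 178 / (9 × 120) = 0.16481
UCL = np̄ + 3·√(np̄(1−p̄)) = 19.7778 + 3 × √(19.7778×0.83519) = 19.7778 + 3 × 4.0642 = 31.9705

31.971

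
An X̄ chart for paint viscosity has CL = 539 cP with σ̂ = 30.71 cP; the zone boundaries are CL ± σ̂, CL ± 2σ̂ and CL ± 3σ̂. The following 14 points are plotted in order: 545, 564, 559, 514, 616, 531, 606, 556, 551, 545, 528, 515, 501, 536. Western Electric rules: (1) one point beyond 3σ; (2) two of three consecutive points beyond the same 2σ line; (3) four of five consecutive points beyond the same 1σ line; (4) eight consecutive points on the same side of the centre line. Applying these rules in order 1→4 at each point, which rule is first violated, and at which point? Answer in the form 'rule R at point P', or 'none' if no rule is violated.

Zone of each point (C = within 1σ̂, B = 1σ̂–2σ̂, A = 2σ̂–3σ̂, * = beyond 3σ̂; sign = side of CL): 1:+C, 2:+C, 3:+C, 4:-C, 5:+A, 6:-C, 7:+A, 8:+C, 9:+C, 10:+C, 11:-C, 12:-C, 13:-B, 14:-C
Rule 2 (two of three consecutive points beyond the same 2σ limit) is satisfied at point 7.

rule 2 at point 7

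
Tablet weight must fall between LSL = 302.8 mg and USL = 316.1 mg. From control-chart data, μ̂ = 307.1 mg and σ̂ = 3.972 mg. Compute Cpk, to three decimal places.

0.361

Cpu = (USL − μ̂) / (3σ̂) = (316.1 − 307.1) / (3 × 3.972) = 0.7553; Cpl = (μ̂ − LSL) / (3σ̂) = (307.1 − 302.8) / (3 × 3.972) = 0.3609; Cpk = min(Cpu, Cpl) = 0.3609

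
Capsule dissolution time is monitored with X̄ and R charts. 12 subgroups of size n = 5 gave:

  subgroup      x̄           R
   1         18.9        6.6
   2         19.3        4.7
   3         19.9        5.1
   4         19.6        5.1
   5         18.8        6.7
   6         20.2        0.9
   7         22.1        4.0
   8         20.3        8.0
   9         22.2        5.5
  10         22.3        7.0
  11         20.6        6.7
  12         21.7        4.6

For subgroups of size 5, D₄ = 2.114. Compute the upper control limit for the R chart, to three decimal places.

11.433

R̄ = (6.6 + 4.7 + 5.1 + 5.1 + 6.7 + 0.9 + 4.0 + 8.0 + 5.5 + 7.0 + 6.7 + 4.6) / 12 = 64.9000 / 12 = 5.4083
UCL_R = D₄·R̄ = 2.114 × 5.4083 = 11.4332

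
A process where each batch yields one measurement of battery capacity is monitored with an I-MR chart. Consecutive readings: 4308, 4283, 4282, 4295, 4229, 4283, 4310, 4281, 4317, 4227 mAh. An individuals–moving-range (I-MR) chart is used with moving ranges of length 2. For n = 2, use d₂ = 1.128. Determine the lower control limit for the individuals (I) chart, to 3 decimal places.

X̄ = (4308 + 4283 + 4282 + 4295 + 4229 + 4283 + 4310 + 4281 + 4317 + 4227) / 10 = 4281.5000
Moving ranges: 25, 1, 13, 66, 54, 27, 29, 36, 90; M̄R̄ = 341.0000 / 9 = 37.8889
LCL = X̄ − 3·M̄R̄/d₂ = 4281.5000 − 3 × 37.8889 / 1.128 = 4180.7317

4180.732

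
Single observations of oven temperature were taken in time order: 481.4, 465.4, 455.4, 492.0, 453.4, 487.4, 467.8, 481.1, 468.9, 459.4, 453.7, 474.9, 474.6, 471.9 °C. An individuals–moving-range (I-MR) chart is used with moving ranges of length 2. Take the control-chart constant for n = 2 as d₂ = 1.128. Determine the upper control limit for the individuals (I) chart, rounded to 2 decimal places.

515.47

X̄ = (481.4 + 465.4 + 455.4 + 492.0 + 453.4 + 487.4 + 467.8 + 481.1 + 468.9 + 459.4 + 453.7 + 474.9 + 474.6 + 471.9) / 14 = 470.5214
Moving ranges: 16.0, 10.0, 36.6, 38.6, 34.0, 19.6, 13.3, 12.2, 9.5, 5.7, 21.2, 0.3, 2.7; M̄R̄ = 219.7000 / 13 = 16.9000
UCL = X̄ + 3·M̄R̄/d₂ = 470.5214 + 3 × 16.9000 / 1.128 = 515.4682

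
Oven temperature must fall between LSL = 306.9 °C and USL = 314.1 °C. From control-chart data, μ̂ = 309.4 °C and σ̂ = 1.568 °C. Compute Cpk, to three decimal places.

0.531

Cpu = (USL − μ̂) / (3σ̂) = (314.1 − 309.4) / (3 × 1.568) = 0.9991; Cpl = (μ̂ − LSL) / (3σ̂) = (309.4 − 306.9) / (3 × 1.568) = 0.5315; Cpk = min(Cpu, Cpl) = 0.5315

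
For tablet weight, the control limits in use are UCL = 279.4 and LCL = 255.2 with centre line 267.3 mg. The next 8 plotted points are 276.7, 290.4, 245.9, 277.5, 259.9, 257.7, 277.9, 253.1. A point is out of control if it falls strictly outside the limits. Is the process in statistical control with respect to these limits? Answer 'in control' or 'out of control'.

out of control

Compare each point to [255.2, 279.4]: sample 2 = 290.4 > UCL; sample 3 = 245.9 < LCL; sample 8 = 253.1 < LCL.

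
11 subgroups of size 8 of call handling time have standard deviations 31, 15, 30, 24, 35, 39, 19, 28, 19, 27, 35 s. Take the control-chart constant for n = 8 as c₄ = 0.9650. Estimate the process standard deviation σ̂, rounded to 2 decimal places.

s̄ = (31 + 15 + 30 + 24 + 35 + 39 + 19 + 28 + 19 + 27 + 35) / 11 = 27.4545
σ̂ = s̄ / c₄ = 27.4545 / 0.9650 = 28.4503

28.45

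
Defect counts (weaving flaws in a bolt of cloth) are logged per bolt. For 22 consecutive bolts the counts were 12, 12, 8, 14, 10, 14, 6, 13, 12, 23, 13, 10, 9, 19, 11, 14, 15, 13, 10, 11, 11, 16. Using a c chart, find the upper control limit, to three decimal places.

c̄ = (12 + 12 + 8 + 14 + 10 + 14 + 6 + 13 + 12 + 23 + 13 + 10 + 9 + 19 + 11 + 14 + 15 + 13 + 10 + 11 + 11 + 16) / 22 = 276 / 22 = 12.5455
UCL = c̄ + 3√c̄ = 12.5455 + 3 × √12.5455 = 12.5455 + 3 × 3.5420 = 23.1713

23.171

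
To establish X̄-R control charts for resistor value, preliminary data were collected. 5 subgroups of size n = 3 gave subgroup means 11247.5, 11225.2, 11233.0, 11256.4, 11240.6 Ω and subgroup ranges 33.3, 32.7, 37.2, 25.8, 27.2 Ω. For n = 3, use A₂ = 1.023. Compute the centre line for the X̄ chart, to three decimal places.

11240.540

X̄̄ = (11247.5 + 11225.2 + 11233.0 + 11256.4 + 11240.6) / 5 = 56202.7000 / 5 = 11240.5400
CL = X̄̄ = 11240.5400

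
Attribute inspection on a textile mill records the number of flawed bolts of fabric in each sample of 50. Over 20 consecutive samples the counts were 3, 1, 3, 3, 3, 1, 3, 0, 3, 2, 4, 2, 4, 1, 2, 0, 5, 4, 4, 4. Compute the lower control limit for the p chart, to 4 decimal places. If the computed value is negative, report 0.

0.0000

p̄ = Σdᵢ / (k·n) = 52 / (20 × 50) = 0.05200
LCL = p̄ − 3·√(p̄(1−p̄)/n) = 0.05200 − 3 × 0.03140 = -0.04220 → 0 (negative, so LCL = 0)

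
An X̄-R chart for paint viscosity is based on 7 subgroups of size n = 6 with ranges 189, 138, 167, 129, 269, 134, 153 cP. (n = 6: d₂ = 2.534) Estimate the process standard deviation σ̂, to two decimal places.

66.47

R̄ = (189 + 138 + 167 + 129 + 269 + 134 + 153) / 7 = 168.4286
σ̂ = R̄ / d₂ = 168.4286 / 2.534 = 66.4675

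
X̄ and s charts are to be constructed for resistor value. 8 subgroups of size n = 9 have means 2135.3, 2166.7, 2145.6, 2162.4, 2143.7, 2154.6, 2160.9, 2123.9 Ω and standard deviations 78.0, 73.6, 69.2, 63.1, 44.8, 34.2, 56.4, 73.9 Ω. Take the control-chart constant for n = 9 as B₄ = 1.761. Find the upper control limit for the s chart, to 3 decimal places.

s̄ = (78.0 + 73.6 + 69.2 + 63.1 + 44.8 + 34.2 + 56.4 + 73.9) / 8 = 61.6500
UCL_s = B₄·s̄ = 1.761 × 61.6500 = 108.5656

108.566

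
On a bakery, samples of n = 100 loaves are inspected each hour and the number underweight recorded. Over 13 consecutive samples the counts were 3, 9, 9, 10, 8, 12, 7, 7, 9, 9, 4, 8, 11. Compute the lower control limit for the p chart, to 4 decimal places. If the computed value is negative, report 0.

p̄ = Σdᵢ / (k·n) = 106 / (13 × 100) = 0.08154
LCL = p̄ − 3·√(p̄(1−p̄)/n) = 0.08154 − 3 × 0.02737 = -0.00056 → 0 (negative, so LCL = 0)

0.0000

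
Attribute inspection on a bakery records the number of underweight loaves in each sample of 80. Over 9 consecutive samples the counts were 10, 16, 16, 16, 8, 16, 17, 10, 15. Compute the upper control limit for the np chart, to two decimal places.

p̄ = Σdᵢ / (k·n) = 124 / (9 × 80) = 0.17222
UCL = np̄ + 3·√(np̄(1−p̄)) = 13.7778 + 3 × √(13.7778×0.82778) = 13.7778 + 3 × 3.3771 = 23.9091

23.91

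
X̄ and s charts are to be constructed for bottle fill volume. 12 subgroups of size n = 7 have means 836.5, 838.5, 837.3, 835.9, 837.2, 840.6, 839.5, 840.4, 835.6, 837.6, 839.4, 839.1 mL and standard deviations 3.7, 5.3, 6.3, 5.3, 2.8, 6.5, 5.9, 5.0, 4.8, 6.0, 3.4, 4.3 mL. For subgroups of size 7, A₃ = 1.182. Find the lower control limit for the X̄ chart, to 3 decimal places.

X̄̄ = (836.5 + 838.5 + 837.3 + 835.9 + 837.2 + 840.6 + 839.5 + 840.4 + 835.6 + 837.6 + 839.4 + 839.1) / 12 = 838.1333
s̄ = (3.7 + 5.3 + 6.3 + 5.3 + 2.8 + 6.5 + 5.9 + 5.0 + 4.8 + 6.0 + 3.4 + 4.3) / 12 = 4.9417
LCL = X̄̄ − A₃·s̄ = 838.1333 − 1.182 × 4.9417 = 832.2923

832.292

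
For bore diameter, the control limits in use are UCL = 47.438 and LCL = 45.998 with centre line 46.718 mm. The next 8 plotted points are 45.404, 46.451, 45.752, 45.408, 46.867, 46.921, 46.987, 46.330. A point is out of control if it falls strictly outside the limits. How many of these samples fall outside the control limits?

3

Compare each point to [45.998, 47.438]: sample 1 = 45.404 < LCL; sample 3 = 45.752 < LCL; sample 4 = 45.408 < LCL.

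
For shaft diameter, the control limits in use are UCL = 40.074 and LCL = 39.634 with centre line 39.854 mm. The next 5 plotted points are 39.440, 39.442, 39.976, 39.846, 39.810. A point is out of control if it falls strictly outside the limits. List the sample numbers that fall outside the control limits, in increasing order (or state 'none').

1, 2

Compare each point to [39.634, 40.074]: sample 1 = 39.440 < LCL; sample 2 = 39.442 < LCL.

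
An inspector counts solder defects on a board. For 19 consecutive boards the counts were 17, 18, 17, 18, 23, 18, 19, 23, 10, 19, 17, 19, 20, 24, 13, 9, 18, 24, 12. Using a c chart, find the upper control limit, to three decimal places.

30.443

c̄ = (17 + 18 + 17 + 18 + 23 + 18 + 19 + 23 + 10 + 19 + 17 + 19 + 20 + 24 + 13 + 9 + 18 + 24 + 12) / 19 = 338 / 19 = 17.7895
UCL = c̄ + 3√c̄ = 17.7895 + 3 × √17.7895 = 17.7895 + 3 × 4.2178 = 30.4427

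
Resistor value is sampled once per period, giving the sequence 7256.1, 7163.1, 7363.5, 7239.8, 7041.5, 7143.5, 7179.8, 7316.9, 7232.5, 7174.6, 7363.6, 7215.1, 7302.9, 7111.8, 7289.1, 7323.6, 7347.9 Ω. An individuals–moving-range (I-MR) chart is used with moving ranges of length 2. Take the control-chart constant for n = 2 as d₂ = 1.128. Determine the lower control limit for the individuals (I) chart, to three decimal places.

6925.704

X̄ = (7256.1 + 7163.1 + 7363.5 + 7239.8 + 7041.5 + 7143.5 + 7179.8 + 7316.9 + 7232.5 + 7174.6 + 7363.6 + 7215.1 + 7302.9 + 7111.8 + 7289.1 + 7323.6 + 7347.9) / 17 = 7239.1353
Moving ranges: 93.0, 200.4, 123.7, 198.3, 102.0, 36.3, 137.1, 84.4, 57.9, 189.0, 148.5, 87.8, 191.1, 177.3, 34.5, 24.3; M̄R̄ = 1885.6000 / 16 = 117.8500
LCL = X̄ − 3·M̄R̄/d₂ = 7239.1353 − 3 × 117.8500 / 1.128 = 6925.7044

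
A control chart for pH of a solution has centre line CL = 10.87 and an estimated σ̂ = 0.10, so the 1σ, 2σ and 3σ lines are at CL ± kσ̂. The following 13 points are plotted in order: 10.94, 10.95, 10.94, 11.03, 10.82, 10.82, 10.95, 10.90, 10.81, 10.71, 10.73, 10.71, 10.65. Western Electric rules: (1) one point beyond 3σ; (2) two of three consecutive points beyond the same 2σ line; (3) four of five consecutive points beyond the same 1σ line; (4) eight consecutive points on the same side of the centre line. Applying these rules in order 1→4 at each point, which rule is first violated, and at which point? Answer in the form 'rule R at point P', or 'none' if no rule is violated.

rule 3 at point 13

Zone of each point (C = within 1σ̂, B = 1σ̂–2σ̂, A = 2σ̂–3σ̂, * = beyond 3σ̂; sign = side of CL): 1:+C, 2:+C, 3:+C, 4:+B, 5:-C, 6:-C, 7:+C, 8:+C, 9:-C, 10:-B, 11:-B, 12:-B, 13:-A
Rule 3 (four of five consecutive points beyond the same 1σ limit) is satisfied at point 13.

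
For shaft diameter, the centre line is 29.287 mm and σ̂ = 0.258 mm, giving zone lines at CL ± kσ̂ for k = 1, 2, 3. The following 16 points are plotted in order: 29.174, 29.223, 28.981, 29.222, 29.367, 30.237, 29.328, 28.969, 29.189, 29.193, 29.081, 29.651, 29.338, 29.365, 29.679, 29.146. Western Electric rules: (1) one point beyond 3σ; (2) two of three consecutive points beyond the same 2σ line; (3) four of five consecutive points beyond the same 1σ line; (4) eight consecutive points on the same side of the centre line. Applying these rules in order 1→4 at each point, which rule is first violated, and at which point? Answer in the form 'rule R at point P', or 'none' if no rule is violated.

Zone of each point (C = within 1σ̂, B = 1σ̂–2σ̂, A = 2σ̂–3σ̂, * = beyond 3σ̂; sign = side of CL): 1:-C, 2:-C, 3:-B, 4:-C, 5:+C, 6:+*, 7:+C, 8:-B, 9:-C, 10:-C, 11:-C, 12:+B, 13:+C, 14:+C, 15:+B, 16:-C
Rule 1 (one point beyond the 3σ limits) is satisfied at point 6.

rule 1 at point 6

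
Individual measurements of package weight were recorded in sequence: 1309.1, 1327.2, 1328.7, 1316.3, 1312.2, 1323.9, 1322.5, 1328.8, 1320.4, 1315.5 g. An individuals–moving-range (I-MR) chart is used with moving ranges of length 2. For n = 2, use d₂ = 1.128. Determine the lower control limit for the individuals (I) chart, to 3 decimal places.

X̄ = (1309.1 + 1327.2 + 1328.7 + 1316.3 + 1312.2 + 1323.9 + 1322.5 + 1328.8 + 1320.4 + 1315.5) / 10 = 1320.4600
Moving ranges: 18.1, 1.5, 12.4, 4.1, 11.7, 1.4, 6.3, 8.4, 4.9; M̄R̄ = 68.8000 / 9 = 7.6444
LCL = X̄ − 3·M̄R̄/d₂ = 1320.4600 − 3 × 7.6444 / 1.128 = 1300.1290

1300.129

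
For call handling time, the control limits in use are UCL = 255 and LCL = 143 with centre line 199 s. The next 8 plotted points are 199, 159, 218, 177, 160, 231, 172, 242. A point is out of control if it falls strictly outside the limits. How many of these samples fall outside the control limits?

All 8 points lie within [143, 255].

0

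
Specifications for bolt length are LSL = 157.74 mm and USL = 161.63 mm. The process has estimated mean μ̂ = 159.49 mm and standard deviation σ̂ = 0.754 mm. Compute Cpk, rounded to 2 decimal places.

Cpu = (USL − μ̂) / (3σ̂) = (161.63 − 159.49) / (3 × 0.754) = 0.9461; Cpl = (μ̂ − LSL) / (3σ̂) = (159.49 − 157.74) / (3 × 0.754) = 0.7737; Cpk = min(Cpu, Cpl) = 0.7737

0.77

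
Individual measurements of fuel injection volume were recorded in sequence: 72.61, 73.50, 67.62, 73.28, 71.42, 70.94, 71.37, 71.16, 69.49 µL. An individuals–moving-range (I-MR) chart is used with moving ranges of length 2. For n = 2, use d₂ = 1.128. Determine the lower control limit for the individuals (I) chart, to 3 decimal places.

65.587

X̄ = (72.61 + 73.50 + 67.62 + 73.28 + 71.42 + 70.94 + 71.37 + 71.16 + 69.49) / 9 = 71.2656
Moving ranges: 0.89, 5.88, 5.66, 1.86, 0.48, 0.43, 0.21, 1.67; M̄R̄ = 17.0800 / 8 = 2.1350
LCL = X̄ − 3·M̄R̄/d₂ = 71.2656 − 3 × 2.1350 / 1.128 = 65.5874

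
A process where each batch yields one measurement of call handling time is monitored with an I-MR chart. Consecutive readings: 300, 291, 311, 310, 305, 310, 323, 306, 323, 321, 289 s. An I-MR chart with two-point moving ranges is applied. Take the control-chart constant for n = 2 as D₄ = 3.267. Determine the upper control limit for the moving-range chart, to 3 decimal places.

Moving ranges: 9, 20, 1, 5, 5, 13, 17, 17, 2, 32; M̄R̄ = 121.0000 / 10 = 12.1000
UCL_MR = D₄·M̄R̄ = 3.267 × 12.1000 = 39.5307

39.531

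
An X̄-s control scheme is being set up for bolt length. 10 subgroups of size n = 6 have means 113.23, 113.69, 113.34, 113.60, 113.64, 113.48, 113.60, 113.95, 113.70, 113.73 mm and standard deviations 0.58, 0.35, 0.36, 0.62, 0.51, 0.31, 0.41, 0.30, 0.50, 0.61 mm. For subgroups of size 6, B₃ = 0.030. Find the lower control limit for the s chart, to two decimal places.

0.01

s̄ = (0.58 + 0.35 + 0.36 + 0.62 + 0.51 + 0.31 + 0.41 + 0.30 + 0.50 + 0.61) / 10 = 0.4550
LCL_s = B₃·s̄ = 0.030 × 0.4550 = 0.0136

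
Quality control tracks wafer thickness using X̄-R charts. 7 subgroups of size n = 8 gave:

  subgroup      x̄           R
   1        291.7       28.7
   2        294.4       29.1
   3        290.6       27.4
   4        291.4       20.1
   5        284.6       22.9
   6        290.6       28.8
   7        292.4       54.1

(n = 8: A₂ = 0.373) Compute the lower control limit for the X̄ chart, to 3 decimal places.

X̄̄ = (291.7 + 294.4 + 290.6 + 291.4 + 284.6 + 290.6 + 292.4) / 7 = 2035.7000 / 7 = 290.8143
R̄ = (28.7 + 29.1 + 27.4 + 20.1 + 22.9 + 28.8 + 54.1) / 7 = 211.1000 / 7 = 30.1571
LCL = X̄̄ − A₂·R̄ = 290.8143 − 0.373 × 30.1571 = 279.5657

279.566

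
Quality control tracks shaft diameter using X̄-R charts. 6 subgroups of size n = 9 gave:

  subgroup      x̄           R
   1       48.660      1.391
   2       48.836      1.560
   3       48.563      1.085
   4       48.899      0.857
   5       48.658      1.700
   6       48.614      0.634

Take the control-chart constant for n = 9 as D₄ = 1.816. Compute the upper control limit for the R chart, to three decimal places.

R̄ = (1.391 + 1.560 + 1.085 + 0.857 + 1.700 + 0.634) / 6 = 7.2270 / 6 = 1.2045
UCL_R = D₄·R̄ = 1.816 × 1.2045 = 2.1874

2.187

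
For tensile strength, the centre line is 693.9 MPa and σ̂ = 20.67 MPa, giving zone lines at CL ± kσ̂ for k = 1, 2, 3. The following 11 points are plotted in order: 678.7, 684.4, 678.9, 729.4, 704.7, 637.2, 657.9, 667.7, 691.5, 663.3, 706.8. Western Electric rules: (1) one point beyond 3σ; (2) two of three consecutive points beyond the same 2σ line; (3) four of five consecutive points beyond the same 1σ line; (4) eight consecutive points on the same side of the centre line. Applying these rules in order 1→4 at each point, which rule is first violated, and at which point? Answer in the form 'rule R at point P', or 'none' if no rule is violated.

Zone of each point (C = within 1σ̂, B = 1σ̂–2σ̂, A = 2σ̂–3σ̂, * = beyond 3σ̂; sign = side of CL): 1:-C, 2:-C, 3:-C, 4:+B, 5:+C, 6:-A, 7:-B, 8:-B, 9:-C, 10:-B, 11:+C
Rule 3 (four of five consecutive points beyond the same 1σ limit) is satisfied at point 10.

rule 3 at point 10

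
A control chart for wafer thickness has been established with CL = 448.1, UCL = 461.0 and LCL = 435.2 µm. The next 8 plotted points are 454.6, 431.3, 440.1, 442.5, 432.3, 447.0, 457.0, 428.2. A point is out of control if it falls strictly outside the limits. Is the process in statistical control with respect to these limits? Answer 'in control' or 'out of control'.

out of control

Compare each point to [435.2, 461.0]: sample 2 = 431.3 < LCL; sample 5 = 432.3 < LCL; sample 8 = 428.2 < LCL.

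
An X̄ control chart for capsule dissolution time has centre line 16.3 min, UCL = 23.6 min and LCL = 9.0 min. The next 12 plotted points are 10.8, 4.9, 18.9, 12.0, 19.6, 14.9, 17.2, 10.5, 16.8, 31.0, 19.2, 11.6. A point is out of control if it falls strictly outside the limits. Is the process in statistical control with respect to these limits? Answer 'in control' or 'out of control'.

out of control

Compare each point to [9.0, 23.6]: sample 2 = 4.9 < LCL; sample 10 = 31.0 > UCL.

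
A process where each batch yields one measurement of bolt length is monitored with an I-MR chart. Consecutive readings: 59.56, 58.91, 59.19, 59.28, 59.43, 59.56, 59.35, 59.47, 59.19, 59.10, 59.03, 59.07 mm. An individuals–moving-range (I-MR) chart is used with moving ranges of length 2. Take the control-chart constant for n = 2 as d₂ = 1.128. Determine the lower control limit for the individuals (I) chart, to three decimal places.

X̄ = (59.56 + 58.91 + 59.19 + 59.28 + 59.43 + 59.56 + 59.35 + 59.47 + 59.19 + 59.10 + 59.03 + 59.07) / 12 = 59.2617
Moving ranges: 0.65, 0.28, 0.09, 0.15, 0.13, 0.21, 0.12, 0.28, 0.09, 0.07, 0.04; M̄R̄ = 2.1100 / 11 = 0.1918
LCL = X̄ − 3·M̄R̄/d₂ = 59.2617 − 3 × 0.1918 / 1.128 = 58.7515

58.752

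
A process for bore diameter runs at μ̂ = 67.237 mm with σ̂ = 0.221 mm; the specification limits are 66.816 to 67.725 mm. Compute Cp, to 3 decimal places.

0.686

Cp = (USL − LSL) / (6σ̂) = (67.725 − 66.816) / (6 × 0.221) = 0.9090 / 1.3260 = 0.6855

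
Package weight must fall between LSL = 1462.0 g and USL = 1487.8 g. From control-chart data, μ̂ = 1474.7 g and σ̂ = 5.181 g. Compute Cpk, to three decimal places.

0.817

Cpu = (USL − μ̂) / (3σ̂) = (1487.8 − 1474.7) / (3 × 5.181) = 0.8428; Cpl = (μ̂ − LSL) / (3σ̂) = (1474.7 − 1462.0) / (3 × 5.181) = 0.8171; Cpk = min(Cpu, Cpl) = 0.8171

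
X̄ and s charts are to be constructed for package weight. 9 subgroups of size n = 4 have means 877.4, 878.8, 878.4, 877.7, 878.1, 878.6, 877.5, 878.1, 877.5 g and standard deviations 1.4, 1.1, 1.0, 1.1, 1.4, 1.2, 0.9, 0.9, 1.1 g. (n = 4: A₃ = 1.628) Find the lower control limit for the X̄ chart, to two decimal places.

X̄̄ = (877.4 + 878.8 + 878.4 + 877.7 + 878.1 + 878.6 + 877.5 + 878.1 + 877.5) / 9 = 878.0111
s̄ = (1.4 + 1.1 + 1.0 + 1.1 + 1.4 + 1.2 + 0.9 + 0.9 + 1.1) / 9 = 1.1222
LCL = X̄̄ − A₃·s̄ = 878.0111 − 1.628 × 1.1222 = 876.1841

876.18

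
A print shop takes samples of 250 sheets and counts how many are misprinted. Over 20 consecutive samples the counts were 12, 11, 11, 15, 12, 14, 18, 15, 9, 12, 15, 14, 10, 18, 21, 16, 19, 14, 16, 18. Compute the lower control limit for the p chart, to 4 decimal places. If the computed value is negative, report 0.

0.0137

p̄ = Σdᵢ / (k·n) = 290 / (20 × 250) = 0.05800
LCL = p̄ − 3·√(p̄(1−p̄)/n) = 0.05800 − 3 × 0.01478 = 0.01365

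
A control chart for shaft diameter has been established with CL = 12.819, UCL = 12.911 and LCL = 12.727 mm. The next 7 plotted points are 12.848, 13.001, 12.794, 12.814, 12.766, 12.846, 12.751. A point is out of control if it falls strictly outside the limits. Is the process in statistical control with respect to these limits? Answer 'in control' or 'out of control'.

out of control

Compare each point to [12.727, 12.911]: sample 2 = 13.001 > UCL.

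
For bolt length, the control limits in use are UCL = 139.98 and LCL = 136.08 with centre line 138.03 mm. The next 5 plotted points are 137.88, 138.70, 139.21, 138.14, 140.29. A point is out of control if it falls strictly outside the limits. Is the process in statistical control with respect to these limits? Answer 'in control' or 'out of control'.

Compare each point to [136.08, 139.98]: sample 5 = 140.29 > UCL.

out of control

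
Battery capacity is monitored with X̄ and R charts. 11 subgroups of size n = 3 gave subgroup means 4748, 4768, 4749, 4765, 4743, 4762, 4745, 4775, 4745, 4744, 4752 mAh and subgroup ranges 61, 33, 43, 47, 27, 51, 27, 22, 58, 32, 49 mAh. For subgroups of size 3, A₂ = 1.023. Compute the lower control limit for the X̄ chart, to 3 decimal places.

X̄̄ = (4748 + 4768 + 4749 + 4765 + 4743 + 4762 + 4745 + 4775 + 4745 + 4744 + 4752) / 11 = 52296.0000 / 11 = 4754.1818
R̄ = (61 + 33 + 43 + 47 + 27 + 51 + 27 + 22 + 58 + 32 + 49) / 11 = 450.0000 / 11 = 40.9091
LCL = X̄̄ − A₂·R̄ = 4754.1818 − 1.023 × 40.9091 = 4712.3318

4712.332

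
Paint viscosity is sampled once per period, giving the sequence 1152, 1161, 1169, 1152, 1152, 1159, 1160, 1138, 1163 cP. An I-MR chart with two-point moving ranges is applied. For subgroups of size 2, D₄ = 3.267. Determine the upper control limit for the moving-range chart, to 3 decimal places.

Moving ranges: 9, 8, 17, 0, 7, 1, 22, 25; M̄R̄ = 89.0000 / 8 = 11.1250
UCL_MR = D₄·M̄R̄ = 3.267 × 11.1250 = 36.3454

36.345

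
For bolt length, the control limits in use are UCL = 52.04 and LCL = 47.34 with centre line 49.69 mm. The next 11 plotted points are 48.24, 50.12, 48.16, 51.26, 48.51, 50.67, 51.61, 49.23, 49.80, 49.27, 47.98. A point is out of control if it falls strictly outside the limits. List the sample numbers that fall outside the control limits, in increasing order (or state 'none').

none

All 11 points lie within [47.34, 52.04].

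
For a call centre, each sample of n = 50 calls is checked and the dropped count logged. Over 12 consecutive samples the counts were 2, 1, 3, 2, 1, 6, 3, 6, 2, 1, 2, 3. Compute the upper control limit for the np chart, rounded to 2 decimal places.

7.43

p̄ = Σdᵢ / (k·n) = 32 / (12 × 50) = 0.05333
UCL = np̄ + 3·√(np̄(1−p̄)) = 2.6667 + 3 × √(2.6667×0.94667) = 2.6667 + 3 × 1.5889 = 7.4332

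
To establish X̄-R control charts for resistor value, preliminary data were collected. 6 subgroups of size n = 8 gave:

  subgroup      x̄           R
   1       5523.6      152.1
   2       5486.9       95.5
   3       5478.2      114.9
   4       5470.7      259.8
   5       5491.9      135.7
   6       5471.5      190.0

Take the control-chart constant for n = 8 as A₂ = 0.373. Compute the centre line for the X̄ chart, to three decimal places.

X̄̄ = (5523.6 + 5486.9 + 5478.2 + 5470.7 + 5491.9 + 5471.5) / 6 = 32922.8000 / 6 = 5487.1333
CL = X̄̄ = 5487.1333

5487.133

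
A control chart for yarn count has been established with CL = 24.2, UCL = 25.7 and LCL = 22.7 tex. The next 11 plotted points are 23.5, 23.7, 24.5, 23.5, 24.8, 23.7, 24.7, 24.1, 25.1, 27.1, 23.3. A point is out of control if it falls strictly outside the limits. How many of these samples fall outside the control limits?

1

Compare each point to [22.7, 25.7]: sample 10 = 27.1 > UCL.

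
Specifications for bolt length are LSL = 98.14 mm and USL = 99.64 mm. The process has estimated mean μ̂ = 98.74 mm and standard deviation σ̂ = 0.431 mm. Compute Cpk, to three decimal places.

Cpu = (USL − μ̂) / (3σ̂) = (99.64 − 98.74) / (3 × 0.431) = 0.6961; Cpl = (μ̂ − LSL) / (3σ̂) = (98.74 − 98.14) / (3 × 0.431) = 0.4640; Cpk = min(Cpu, Cpl) = 0.4640

0.464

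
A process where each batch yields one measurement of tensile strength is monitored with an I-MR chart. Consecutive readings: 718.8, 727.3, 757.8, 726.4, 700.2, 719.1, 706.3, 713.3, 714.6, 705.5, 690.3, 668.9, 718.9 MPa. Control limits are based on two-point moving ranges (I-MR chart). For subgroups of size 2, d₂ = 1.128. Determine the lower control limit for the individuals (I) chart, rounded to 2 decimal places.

661.39

X̄ = (718.8 + 727.3 + 757.8 + 726.4 + 700.2 + 719.1 + 706.3 + 713.3 + 714.6 + 705.5 + 690.3 + 668.9 + 718.9) / 13 = 712.8769
Moving ranges: 8.5, 30.5, 31.4, 26.2, 18.9, 12.8, 7.0, 1.3, 9.1, 15.2, 21.4, 50.0; M̄R̄ = 232.3000 / 12 = 19.3583
LCL = X̄ − 3·M̄R̄/d₂ = 712.8769 − 3 × 19.3583 / 1.128 = 661.3920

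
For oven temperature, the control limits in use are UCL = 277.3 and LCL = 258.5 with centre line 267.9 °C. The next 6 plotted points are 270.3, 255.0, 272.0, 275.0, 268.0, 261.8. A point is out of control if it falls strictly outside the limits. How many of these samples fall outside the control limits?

1

Compare each point to [258.5, 277.3]: sample 2 = 255.0 < LCL.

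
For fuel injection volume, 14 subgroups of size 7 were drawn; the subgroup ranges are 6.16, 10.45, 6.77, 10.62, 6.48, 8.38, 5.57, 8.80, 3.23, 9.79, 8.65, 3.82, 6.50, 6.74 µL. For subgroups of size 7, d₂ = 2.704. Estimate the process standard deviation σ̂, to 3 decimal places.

R̄ = (6.16 + 10.45 + 6.77 + 10.62 + 6.48 + 8.38 + 5.57 + 8.80 + 3.23 + 9.79 + 8.65 + 3.82 + 6.50 + 6.74) / 14 = 7.2829
σ̂ = R̄ / d₂ = 7.2829 / 2.704 = 2.6934

2.693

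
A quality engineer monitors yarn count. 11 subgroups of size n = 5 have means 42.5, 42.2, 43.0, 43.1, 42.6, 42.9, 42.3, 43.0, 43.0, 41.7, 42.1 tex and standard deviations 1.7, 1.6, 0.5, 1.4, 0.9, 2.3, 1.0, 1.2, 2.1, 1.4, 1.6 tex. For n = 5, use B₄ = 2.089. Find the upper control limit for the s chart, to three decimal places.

2.982

s̄ = (1.7 + 1.6 + 0.5 + 1.4 + 0.9 + 2.3 + 1.0 + 1.2 + 2.1 + 1.4 + 1.6) / 11 = 1.4273
UCL_s = B₄·s̄ = 2.089 × 1.4273 = 2.9816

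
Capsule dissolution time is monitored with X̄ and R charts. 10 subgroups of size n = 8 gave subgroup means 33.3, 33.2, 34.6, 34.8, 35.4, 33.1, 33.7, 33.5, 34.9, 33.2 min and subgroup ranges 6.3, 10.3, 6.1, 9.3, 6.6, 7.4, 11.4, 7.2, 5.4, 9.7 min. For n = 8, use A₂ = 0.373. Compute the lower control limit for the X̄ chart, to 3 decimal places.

X̄̄ = (33.3 + 33.2 + 34.6 + 34.8 + 35.4 + 33.1 + 33.7 + 33.5 + 34.9 + 33.2) / 10 = 339.7000 / 10 = 33.9700
R̄ = (6.3 + 10.3 + 6.1 + 9.3 + 6.6 + 7.4 + 11.4 + 7.2 + 5.4 + 9.7) / 10 = 79.7000 / 10 = 7.9700
LCL = X̄̄ − A₂·R̄ = 33.9700 − 0.373 × 7.9700 = 30.9972

30.997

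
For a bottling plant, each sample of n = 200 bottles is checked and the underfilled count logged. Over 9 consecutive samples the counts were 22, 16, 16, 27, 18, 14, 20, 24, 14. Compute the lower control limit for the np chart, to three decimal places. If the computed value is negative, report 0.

p̄ = Σdᵢ / (k·n) = 171 / (9 × 200) = 0.09500
LCL = np̄ − 3·√(np̄(1−p̄)) = 19.0000 − 3 × 4.1467 = 6.5599

6.560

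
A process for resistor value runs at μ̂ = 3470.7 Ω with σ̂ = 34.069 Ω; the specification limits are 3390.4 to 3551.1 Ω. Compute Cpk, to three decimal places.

0.786

Cpu = (USL − μ̂) / (3σ̂) = (3551.1 − 3470.7) / (3 × 34.069) = 0.7866; Cpl = (μ̂ − LSL) / (3σ̂) = (3470.7 − 3390.4) / (3 × 34.069) = 0.7857; Cpk = min(Cpu, Cpl) = 0.7857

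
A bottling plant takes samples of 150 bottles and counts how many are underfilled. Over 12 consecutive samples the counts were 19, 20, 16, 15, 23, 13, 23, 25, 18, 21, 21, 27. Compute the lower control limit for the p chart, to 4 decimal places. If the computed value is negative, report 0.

p̄ = Σdᵢ / (k·n) = 241 / (12 × 150) = 0.13389
LCL = p̄ − 3·√(p̄(1−p̄)/n) = 0.13389 − 3 × 0.02780 = 0.05048

0.0505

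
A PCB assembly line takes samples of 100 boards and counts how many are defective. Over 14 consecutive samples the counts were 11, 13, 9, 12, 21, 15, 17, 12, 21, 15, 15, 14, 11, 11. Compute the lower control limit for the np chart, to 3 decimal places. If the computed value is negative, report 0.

3.640

p̄ = Σdᵢ / (k·n) = 197 / (14 × 100) = 0.14071
LCL = np̄ − 3·√(np̄(1−p̄)) = 14.0714 − 3 × 3.4773 = 3.6396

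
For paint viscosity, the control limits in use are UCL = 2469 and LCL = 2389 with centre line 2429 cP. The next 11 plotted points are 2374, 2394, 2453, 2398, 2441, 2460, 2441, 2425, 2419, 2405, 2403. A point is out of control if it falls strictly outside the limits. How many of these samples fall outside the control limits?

Compare each point to [2389, 2469]: sample 1 = 2374 < LCL.

1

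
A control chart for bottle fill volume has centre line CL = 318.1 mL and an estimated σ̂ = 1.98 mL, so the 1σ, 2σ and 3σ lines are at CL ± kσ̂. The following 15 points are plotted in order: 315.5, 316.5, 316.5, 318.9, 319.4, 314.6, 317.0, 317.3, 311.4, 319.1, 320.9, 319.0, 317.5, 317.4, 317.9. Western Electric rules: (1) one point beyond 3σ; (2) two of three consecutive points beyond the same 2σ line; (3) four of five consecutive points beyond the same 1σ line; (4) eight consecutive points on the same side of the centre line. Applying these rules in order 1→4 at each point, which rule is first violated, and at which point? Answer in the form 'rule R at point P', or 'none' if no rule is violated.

Zone of each point (C = within 1σ̂, B = 1σ̂–2σ̂, A = 2σ̂–3σ̂, * = beyond 3σ̂; sign = side of CL): 1:-B, 2:-C, 3:-C, 4:+C, 5:+C, 6:-B, 7:-C, 8:-C, 9:-*, 10:+C, 11:+B, 12:+C, 13:-C, 14:-C, 15:-C
Rule 1 (one point beyond the 3σ limits) is satisfied at point 9.

rule 1 at point 9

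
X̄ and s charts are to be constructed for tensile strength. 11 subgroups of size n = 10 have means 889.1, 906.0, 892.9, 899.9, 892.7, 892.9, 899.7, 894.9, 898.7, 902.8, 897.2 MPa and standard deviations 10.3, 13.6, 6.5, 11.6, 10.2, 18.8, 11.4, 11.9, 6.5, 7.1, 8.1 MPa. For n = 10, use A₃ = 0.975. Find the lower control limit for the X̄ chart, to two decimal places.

886.70

X̄̄ = (889.1 + 906.0 + 892.9 + 899.9 + 892.7 + 892.9 + 899.7 + 894.9 + 898.7 + 902.8 + 897.2) / 11 = 896.9818
s̄ = (10.3 + 13.6 + 6.5 + 11.6 + 10.2 + 18.8 + 11.4 + 11.9 + 6.5 + 7.1 + 8.1) / 11 = 10.5455
LCL = X̄̄ − A₃·s̄ = 896.9818 − 0.975 × 10.5455 = 886.7000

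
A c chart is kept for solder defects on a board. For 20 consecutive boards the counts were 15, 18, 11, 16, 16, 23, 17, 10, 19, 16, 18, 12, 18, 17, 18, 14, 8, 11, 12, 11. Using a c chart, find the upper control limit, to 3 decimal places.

26.619

c̄ = (15 + 18 + 11 + 16 + 16 + 23 + 17 + 10 + 19 + 16 + 18 + 12 + 18 + 17 + 18 + 14 + 8 + 11 + 12 + 11) / 20 = 300 / 20 = 15.0000
UCL = c̄ + 3√c̄ = 15.0000 + 3 × √15.0000 = 15.0000 + 3 × 3.8730 = 26.6190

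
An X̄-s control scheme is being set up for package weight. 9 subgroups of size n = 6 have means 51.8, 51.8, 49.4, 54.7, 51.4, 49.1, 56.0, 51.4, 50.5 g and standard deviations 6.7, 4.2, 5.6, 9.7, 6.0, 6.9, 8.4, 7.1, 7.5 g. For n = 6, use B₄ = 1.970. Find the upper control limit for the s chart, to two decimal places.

s̄ = (6.7 + 4.2 + 5.6 + 9.7 + 6.0 + 6.9 + 8.4 + 7.1 + 7.5) / 9 = 6.9000
UCL_s = B₄·s̄ = 1.970 × 6.9000 = 13.5930

13.59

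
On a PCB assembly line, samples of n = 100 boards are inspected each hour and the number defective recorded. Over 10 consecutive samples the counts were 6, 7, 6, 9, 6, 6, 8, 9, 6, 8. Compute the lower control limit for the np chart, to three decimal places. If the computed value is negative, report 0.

p̄ = Σdᵢ / (k·n) = 71 / (10 × 100) = 0.07100
LCL = np̄ − 3·√(np̄(1−p̄)) = 7.1000 − 3 × 2.5682 = -0.6047 → 0 (negative, so LCL = 0)

0.000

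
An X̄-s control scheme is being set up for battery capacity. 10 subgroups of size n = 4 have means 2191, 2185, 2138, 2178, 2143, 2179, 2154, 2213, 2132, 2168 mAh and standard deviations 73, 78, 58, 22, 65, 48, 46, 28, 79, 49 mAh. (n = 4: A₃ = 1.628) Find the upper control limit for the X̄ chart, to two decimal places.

2256.99

X̄̄ = (2191 + 2185 + 2138 + 2178 + 2143 + 2179 + 2154 + 2213 + 2132 + 2168) / 10 = 2168.1000
s̄ = (73 + 78 + 58 + 22 + 65 + 48 + 46 + 28 + 79 + 49) / 10 = 54.6000
UCL = X̄̄ + A₃·s̄ = 2168.1000 + 1.628 × 54.6000 = 2256.9888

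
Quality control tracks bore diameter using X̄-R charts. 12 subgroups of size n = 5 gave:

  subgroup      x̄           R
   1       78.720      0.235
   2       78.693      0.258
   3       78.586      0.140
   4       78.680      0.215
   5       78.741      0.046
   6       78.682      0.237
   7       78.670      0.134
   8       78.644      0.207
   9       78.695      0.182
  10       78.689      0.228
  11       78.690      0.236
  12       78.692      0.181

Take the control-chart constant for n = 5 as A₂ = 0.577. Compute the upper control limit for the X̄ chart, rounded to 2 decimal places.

78.79

X̄̄ = (78.720 + 78.693 + 78.586 + 78.680 + 78.741 + 78.682 + 78.670 + 78.644 + 78.695 + 78.689 + 78.690 + 78.692) / 12 = 944.1820 / 12 = 78.6818
R̄ = (0.235 + 0.258 + 0.140 + 0.215 + 0.046 + 0.237 + 0.134 + 0.207 + 0.182 + 0.228 + 0.236 + 0.181) / 12 = 2.2990 / 12 = 0.1916
UCL = X̄̄ + A₂·R̄ = 78.6818 + 0.577 × 0.1916 = 78.7924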